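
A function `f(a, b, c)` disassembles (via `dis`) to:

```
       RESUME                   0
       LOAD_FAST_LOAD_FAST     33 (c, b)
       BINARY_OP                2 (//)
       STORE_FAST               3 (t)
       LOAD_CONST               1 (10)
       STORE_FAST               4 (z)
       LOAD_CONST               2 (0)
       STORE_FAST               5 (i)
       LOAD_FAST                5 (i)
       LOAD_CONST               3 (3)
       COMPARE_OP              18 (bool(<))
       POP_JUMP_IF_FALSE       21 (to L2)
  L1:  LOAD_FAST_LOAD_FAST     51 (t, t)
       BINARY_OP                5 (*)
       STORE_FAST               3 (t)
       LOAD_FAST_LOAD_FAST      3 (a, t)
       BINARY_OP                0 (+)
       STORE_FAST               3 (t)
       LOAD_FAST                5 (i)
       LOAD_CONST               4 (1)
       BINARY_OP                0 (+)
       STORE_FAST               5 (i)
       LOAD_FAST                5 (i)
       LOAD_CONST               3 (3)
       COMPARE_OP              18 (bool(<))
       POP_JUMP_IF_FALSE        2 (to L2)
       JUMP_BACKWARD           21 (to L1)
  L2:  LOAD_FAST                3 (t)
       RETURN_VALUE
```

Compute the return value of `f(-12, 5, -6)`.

LOAD_FAST_LOAD_FAST c,b → push -6,5. Stack: [-6, 5]
BINARY_OP // → -6 // 5 = -2. Stack: [-2]
STORE_FAST t → t=-2. Stack: []
LOAD_CONST → push 10. Stack: [10]
STORE_FAST z → z=10. Stack: []
LOAD_CONST → push 0. Stack: [0]
STORE_FAST i → i=0. Stack: []
LOAD_FAST i → push 0. Stack: [0]
LOAD_CONST → push 3. Stack: [0, 3]
COMPARE_OP bool(<) → 0 vs 3 = True. Stack: [True]
POP_JUMP_IF_FALSE → pop True; no jump. Stack: []
LOAD_FAST_LOAD_FAST t,t → push -2,-2. Stack: [-2, -2]
BINARY_OP * → -2 * -2 = 4. Stack: [4]
STORE_FAST t → t=4. Stack: []
LOAD_FAST_LOAD_FAST a,t → push -12,4. Stack: [-12, 4]
BINARY_OP + → -12 + 4 = -8. Stack: [-8]
STORE_FAST t → t=-8. Stack: []
LOAD_FAST i → push 0. Stack: [0]
LOAD_CONST → push 1. Stack: [0, 1]
BINARY_OP + → 0 + 1 = 1. Stack: [1]
STORE_FAST i → i=1. Stack: []
LOAD_FAST i → push 1. Stack: [1]
LOAD_CONST → push 3. Stack: [1, 3]
COMPARE_OP bool(<) → 1 vs 3 = True. Stack: [True]
POP_JUMP_IF_FALSE → pop True; no jump. Stack: []
LOAD_FAST_LOAD_FAST t,t → push -8,-8. Stack: [-8, -8]
BINARY_OP * → -8 * -8 = 64. Stack: [64]
STORE_FAST t → t=64. Stack: []
LOAD_FAST_LOAD_FAST a,t → push -12,64. Stack: [-12, 64]
BINARY_OP + → -12 + 64 = 52. Stack: [52]
STORE_FAST t → t=52. Stack: []
LOAD_FAST i → push 1. Stack: [1]
LOAD_CONST → push 1. Stack: [1, 1]
BINARY_OP + → 1 + 1 = 2. Stack: [2]
STORE_FAST i → i=2. Stack: []
LOAD_FAST i → push 2. Stack: [2]
LOAD_CONST → push 3. Stack: [2, 3]
COMPARE_OP bool(<) → 2 vs 3 = True. Stack: [True]
POP_JUMP_IF_FALSE → pop True; no jump. Stack: []
LOAD_FAST_LOAD_FAST t,t → push 52,52. Stack: [52, 52]
BINARY_OP * → 52 * 52 = 2704. Stack: [2704]
STORE_FAST t → t=2704. Stack: []
LOAD_FAST_LOAD_FAST a,t → push -12,2704. Stack: [-12, 2704]
BINARY_OP + → -12 + 2704 = 2692. Stack: [2692]
STORE_FAST t → t=2692. Stack: []
LOAD_FAST i → push 2. Stack: [2]
LOAD_CONST → push 1. Stack: [2, 1]
BINARY_OP + → 2 + 1 = 3. Stack: [3]
STORE_FAST i → i=3. Stack: []
LOAD_FAST i → push 3. Stack: [3]
LOAD_CONST → push 3. Stack: [3, 3]
COMPARE_OP bool(<) → 3 vs 3 = False. Stack: [False]
POP_JUMP_IF_FALSE → pop False; jump. Stack: []
LOAD_FAST t → push 2692. Stack: [2692]
RETURN_VALUE → return 2692.

2692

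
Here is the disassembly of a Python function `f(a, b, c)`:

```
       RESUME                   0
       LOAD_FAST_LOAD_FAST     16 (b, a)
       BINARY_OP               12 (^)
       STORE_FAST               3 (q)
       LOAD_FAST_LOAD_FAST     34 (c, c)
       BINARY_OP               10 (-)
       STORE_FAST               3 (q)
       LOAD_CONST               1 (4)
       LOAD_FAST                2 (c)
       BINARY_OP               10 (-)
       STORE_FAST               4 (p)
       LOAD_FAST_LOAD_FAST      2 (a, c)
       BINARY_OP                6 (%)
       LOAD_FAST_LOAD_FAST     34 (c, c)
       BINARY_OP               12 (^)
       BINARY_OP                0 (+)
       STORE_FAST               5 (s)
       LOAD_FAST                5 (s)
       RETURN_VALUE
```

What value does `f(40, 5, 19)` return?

2

LOAD_FAST_LOAD_FAST b,a → push 5,40. Stack: [5, 40]
BINARY_OP ^ → 5 ^ 40 = 45. Stack: [45]
STORE_FAST q → q=45. Stack: []
LOAD_FAST_LOAD_FAST c,c → push 19,19. Stack: [19, 19]
BINARY_OP - → 19 - 19 = 0. Stack: [0]
STORE_FAST q → q=0. Stack: []
LOAD_CONST → push 4. Stack: [4]
LOAD_FAST c → push 19. Stack: [4, 19]
BINARY_OP - → 4 - 19 = -15. Stack: [-15]
STORE_FAST p → p=-15. Stack: []
LOAD_FAST_LOAD_FAST a,c → push 40,19. Stack: [40, 19]
BINARY_OP % → 40 % 19 = 2. Stack: [2]
LOAD_FAST_LOAD_FAST c,c → push 19,19. Stack: [2, 19, 19]
BINARY_OP ^ → 19 ^ 19 = 0. Stack: [2, 0]
BINARY_OP + → 2 + 0 = 2. Stack: [2]
STORE_FAST s → s=2. Stack: []
LOAD_FAST s → push 2. Stack: [2]
RETURN_VALUE → return 2.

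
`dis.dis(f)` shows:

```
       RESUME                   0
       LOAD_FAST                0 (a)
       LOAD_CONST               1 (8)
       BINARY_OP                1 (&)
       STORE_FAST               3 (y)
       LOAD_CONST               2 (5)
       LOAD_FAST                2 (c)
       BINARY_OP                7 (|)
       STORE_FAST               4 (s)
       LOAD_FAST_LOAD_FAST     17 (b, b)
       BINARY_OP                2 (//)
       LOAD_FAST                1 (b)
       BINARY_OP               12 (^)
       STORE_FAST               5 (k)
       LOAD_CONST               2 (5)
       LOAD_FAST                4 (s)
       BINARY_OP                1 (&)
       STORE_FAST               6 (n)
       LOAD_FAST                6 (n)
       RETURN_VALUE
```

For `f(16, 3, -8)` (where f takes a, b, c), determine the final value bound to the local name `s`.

-3

LOAD_FAST a → push 16. Stack: [16]
LOAD_CONST → push 8. Stack: [16, 8]
BINARY_OP & → 16 & 8 = 0. Stack: [0]
STORE_FAST y → y=0. Stack: []
LOAD_CONST → push 5. Stack: [5]
LOAD_FAST c → push -8. Stack: [5, -8]
BINARY_OP | → 5 | -8 = -3. Stack: [-3]
STORE_FAST s → s=-3. Stack: []
LOAD_FAST_LOAD_FAST b,b → push 3,3. Stack: [3, 3]
BINARY_OP // → 3 // 3 = 1. Stack: [1]
LOAD_FAST b → push 3. Stack: [1, 3]
BINARY_OP ^ → 1 ^ 3 = 2. Stack: [2]
STORE_FAST k → k=2. Stack: []
LOAD_CONST → push 5. Stack: [5]
LOAD_FAST s → push -3. Stack: [5, -3]
BINARY_OP & → 5 & -3 = 5. Stack: [5]
STORE_FAST n → n=5. Stack: []
LOAD_FAST n → push 5. Stack: [5]
RETURN_VALUE → return 5.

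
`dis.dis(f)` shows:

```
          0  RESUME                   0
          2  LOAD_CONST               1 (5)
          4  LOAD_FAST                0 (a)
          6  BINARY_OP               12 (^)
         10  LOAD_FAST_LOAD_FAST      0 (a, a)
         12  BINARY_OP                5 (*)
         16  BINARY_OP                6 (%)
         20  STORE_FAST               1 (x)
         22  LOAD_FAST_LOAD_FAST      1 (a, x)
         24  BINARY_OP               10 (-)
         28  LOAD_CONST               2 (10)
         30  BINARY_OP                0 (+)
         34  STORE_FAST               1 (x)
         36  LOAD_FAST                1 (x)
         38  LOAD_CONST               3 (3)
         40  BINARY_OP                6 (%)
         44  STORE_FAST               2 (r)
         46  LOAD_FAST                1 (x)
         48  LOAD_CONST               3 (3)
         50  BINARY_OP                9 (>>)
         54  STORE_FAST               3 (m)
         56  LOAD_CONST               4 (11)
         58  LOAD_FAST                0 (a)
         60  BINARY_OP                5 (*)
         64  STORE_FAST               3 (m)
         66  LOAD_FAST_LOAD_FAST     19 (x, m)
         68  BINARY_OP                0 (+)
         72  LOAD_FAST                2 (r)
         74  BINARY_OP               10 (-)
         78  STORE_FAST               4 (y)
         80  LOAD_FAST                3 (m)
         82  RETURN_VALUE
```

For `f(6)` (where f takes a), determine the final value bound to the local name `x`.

13

LOAD_CONST → push 5. Stack: [5]
LOAD_FAST a → push 6. Stack: [5, 6]
BINARY_OP ^ → 5 ^ 6 = 3. Stack: [3]
LOAD_FAST_LOAD_FAST a,a → push 6,6. Stack: [3, 6, 6]
BINARY_OP * → 6 * 6 = 36. Stack: [3, 36]
BINARY_OP % → 3 % 36 = 3. Stack: [3]
STORE_FAST x → x=3. Stack: []
LOAD_FAST_LOAD_FAST a,x → push 6,3. Stack: [6, 3]
BINARY_OP - → 6 - 3 = 3. Stack: [3]
LOAD_CONST → push 10. Stack: [3, 10]
BINARY_OP + → 3 + 10 = 13. Stack: [13]
STORE_FAST x → x=13. Stack: []
LOAD_FAST x → push 13. Stack: [13]
LOAD_CONST → push 3. Stack: [13, 3]
BINARY_OP % → 13 % 3 = 1. Stack: [1]
STORE_FAST r → r=1. Stack: []
LOAD_FAST x → push 13. Stack: [13]
LOAD_CONST → push 3. Stack: [13, 3]
BINARY_OP >> → 13 >> 3 = 1. Stack: [1]
STORE_FAST m → m=1. Stack: []
LOAD_CONST → push 11. Stack: [11]
LOAD_FAST a → push 6. Stack: [11, 6]
BINARY_OP * → 11 * 6 = 66. Stack: [66]
STORE_FAST m → m=66. Stack: []
LOAD_FAST_LOAD_FAST x,m → push 13,66. Stack: [13, 66]
BINARY_OP + → 13 + 66 = 79. Stack: [79]
LOAD_FAST r → push 1. Stack: [79, 1]
BINARY_OP - → 79 - 1 = 78. Stack: [78]
STORE_FAST y → y=78. Stack: []
LOAD_FAST m → push 66. Stack: [66]
RETURN_VALUE → return 66.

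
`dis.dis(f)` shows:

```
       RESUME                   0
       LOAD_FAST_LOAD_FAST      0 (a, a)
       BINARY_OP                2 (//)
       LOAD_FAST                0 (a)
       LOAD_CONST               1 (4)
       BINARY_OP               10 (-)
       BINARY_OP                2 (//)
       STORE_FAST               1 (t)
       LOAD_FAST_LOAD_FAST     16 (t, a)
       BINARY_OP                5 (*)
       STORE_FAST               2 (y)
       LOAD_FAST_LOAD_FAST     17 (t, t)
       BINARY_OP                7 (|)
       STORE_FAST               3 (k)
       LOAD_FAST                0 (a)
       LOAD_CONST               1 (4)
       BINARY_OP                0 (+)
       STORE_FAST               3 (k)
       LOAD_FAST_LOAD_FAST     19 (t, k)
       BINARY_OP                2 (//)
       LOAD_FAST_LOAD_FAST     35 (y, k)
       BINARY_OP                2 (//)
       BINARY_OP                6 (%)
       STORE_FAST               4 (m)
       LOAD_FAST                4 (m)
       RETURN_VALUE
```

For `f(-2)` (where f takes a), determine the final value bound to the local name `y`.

LOAD_FAST_LOAD_FAST a,a → push -2,-2. Stack: [-2, -2]
BINARY_OP // → -2 // -2 = 1. Stack: [1]
LOAD_FAST a → push -2. Stack: [1, -2]
LOAD_CONST → push 4. Stack: [1, -2, 4]
BINARY_OP - → -2 - 4 = -6. Stack: [1, -6]
BINARY_OP // → 1 // -6 = -1. Stack: [-1]
STORE_FAST t → t=-1. Stack: []
LOAD_FAST_LOAD_FAST t,a → push -1,-2. Stack: [-1, -2]
BINARY_OP * → -1 * -2 = 2. Stack: [2]
STORE_FAST y → y=2. Stack: []
LOAD_FAST_LOAD_FAST t,t → push -1,-1. Stack: [-1, -1]
BINARY_OP | → -1 | -1 = -1. Stack: [-1]
STORE_FAST k → k=-1. Stack: []
LOAD_FAST a → push -2. Stack: [-2]
LOAD_CONST → push 4. Stack: [-2, 4]
BINARY_OP + → -2 + 4 = 2. Stack: [2]
STORE_FAST k → k=2. Stack: []
LOAD_FAST_LOAD_FAST t,k → push -1,2. Stack: [-1, 2]
BINARY_OP // → -1 // 2 = -1. Stack: [-1]
LOAD_FAST_LOAD_FAST y,k → push 2,2. Stack: [-1, 2, 2]
BINARY_OP // → 2 // 2 = 1. Stack: [-1, 1]
BINARY_OP % → -1 % 1 = 0. Stack: [0]
STORE_FAST m → m=0. Stack: []
LOAD_FAST m → push 0. Stack: [0]
RETURN_VALUE → return 0.

2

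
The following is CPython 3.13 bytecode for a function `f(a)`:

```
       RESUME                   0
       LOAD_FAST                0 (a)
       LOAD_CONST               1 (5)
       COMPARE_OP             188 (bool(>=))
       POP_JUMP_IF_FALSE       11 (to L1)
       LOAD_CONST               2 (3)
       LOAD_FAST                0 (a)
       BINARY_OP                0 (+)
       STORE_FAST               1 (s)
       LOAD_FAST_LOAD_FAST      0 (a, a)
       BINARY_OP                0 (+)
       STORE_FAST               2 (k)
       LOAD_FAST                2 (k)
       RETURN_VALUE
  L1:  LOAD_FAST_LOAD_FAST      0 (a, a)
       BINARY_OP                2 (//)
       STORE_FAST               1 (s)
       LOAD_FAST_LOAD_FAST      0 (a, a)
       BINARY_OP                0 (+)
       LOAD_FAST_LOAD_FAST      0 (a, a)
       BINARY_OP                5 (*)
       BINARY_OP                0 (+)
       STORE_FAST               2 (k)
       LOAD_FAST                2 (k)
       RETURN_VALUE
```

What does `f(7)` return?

14

LOAD_FAST a → push 7. Stack: [7]
LOAD_CONST → push 5. Stack: [7, 5]
COMPARE_OP bool(>=) → 7 vs 5 = True. Stack: [True]
POP_JUMP_IF_FALSE → pop True; no jump. Stack: []
LOAD_CONST → push 3. Stack: [3]
LOAD_FAST a → push 7. Stack: [3, 7]
BINARY_OP + → 3 + 7 = 10. Stack: [10]
STORE_FAST s → s=10. Stack: []
LOAD_FAST_LOAD_FAST a,a → push 7,7. Stack: [7, 7]
BINARY_OP + → 7 + 7 = 14. Stack: [14]
STORE_FAST k → k=14. Stack: []
LOAD_FAST k → push 14. Stack: [14]
RETURN_VALUE → return 14.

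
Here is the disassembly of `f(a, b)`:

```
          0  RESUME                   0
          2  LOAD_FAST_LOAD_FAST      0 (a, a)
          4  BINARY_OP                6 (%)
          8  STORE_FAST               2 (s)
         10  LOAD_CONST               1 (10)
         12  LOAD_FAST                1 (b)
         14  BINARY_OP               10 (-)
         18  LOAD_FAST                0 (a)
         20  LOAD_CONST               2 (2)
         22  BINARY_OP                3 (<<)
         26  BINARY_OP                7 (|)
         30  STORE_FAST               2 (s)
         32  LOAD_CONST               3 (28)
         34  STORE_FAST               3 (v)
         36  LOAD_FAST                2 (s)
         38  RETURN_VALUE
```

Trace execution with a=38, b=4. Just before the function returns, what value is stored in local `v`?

LOAD_FAST_LOAD_FAST a,a → push 38,38. Stack: [38, 38]
BINARY_OP % → 38 % 38 = 0. Stack: [0]
STORE_FAST s → s=0. Stack: []
LOAD_CONST → push 10. Stack: [10]
LOAD_FAST b → push 4. Stack: [10, 4]
BINARY_OP - → 10 - 4 = 6. Stack: [6]
LOAD_FAST a → push 38. Stack: [6, 38]
LOAD_CONST → push 2. Stack: [6, 38, 2]
BINARY_OP << → 38 << 2 = 152. Stack: [6, 152]
BINARY_OP | → 6 | 152 = 158. Stack: [158]
STORE_FAST s → s=158. Stack: []
LOAD_CONST → push 28. Stack: [28]
STORE_FAST v → v=28. Stack: []
LOAD_FAST s → push 158. Stack: [158]
RETURN_VALUE → return 158.

28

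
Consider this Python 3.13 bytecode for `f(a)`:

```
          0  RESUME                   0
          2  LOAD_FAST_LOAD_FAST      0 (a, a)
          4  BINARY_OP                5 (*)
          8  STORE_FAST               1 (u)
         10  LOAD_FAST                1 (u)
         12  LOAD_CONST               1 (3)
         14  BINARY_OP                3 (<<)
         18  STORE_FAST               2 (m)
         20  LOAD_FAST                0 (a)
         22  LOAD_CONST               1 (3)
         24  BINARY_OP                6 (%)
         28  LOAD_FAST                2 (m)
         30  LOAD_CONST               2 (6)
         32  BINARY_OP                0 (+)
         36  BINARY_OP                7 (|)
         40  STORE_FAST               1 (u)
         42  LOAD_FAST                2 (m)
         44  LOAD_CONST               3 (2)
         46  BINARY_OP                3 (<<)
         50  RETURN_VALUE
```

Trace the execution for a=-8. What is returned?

LOAD_FAST_LOAD_FAST a,a → push -8,-8. Stack: [-8, -8]
BINARY_OP * → -8 * -8 = 64. Stack: [64]
STORE_FAST u → u=64. Stack: []
LOAD_FAST u → push 64. Stack: [64]
LOAD_CONST → push 3. Stack: [64, 3]
BINARY_OP << → 64 << 3 = 512. Stack: [512]
STORE_FAST m → m=512. Stack: []
LOAD_FAST a → push -8. Stack: [-8]
LOAD_CONST → push 3. Stack: [-8, 3]
BINARY_OP % → -8 % 3 = 1. Stack: [1]
LOAD_FAST m → push 512. Stack: [1, 512]
LOAD_CONST → push 6. Stack: [1, 512, 6]
BINARY_OP + → 512 + 6 = 518. Stack: [1, 518]
BINARY_OP | → 1 | 518 = 519. Stack: [519]
STORE_FAST u → u=519. Stack: []
LOAD_FAST m → push 512. Stack: [512]
LOAD_CONST → push 2. Stack: [512, 2]
BINARY_OP << → 512 << 2 = 2048. Stack: [2048]
RETURN_VALUE → return 2048.

2048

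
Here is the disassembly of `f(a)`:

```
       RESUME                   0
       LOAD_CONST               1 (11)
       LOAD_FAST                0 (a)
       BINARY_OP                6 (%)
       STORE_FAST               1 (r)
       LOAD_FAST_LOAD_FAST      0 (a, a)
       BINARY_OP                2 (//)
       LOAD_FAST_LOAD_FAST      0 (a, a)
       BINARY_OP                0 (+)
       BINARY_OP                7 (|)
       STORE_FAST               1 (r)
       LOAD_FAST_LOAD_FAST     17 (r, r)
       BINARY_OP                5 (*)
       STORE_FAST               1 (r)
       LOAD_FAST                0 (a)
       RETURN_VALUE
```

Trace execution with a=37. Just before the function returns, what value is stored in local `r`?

5625

LOAD_CONST → push 11. Stack: [11]
LOAD_FAST a → push 37. Stack: [11, 37]
BINARY_OP % → 11 % 37 = 11. Stack: [11]
STORE_FAST r → r=11. Stack: []
LOAD_FAST_LOAD_FAST a,a → push 37,37. Stack: [37, 37]
BINARY_OP // → 37 // 37 = 1. Stack: [1]
LOAD_FAST_LOAD_FAST a,a → push 37,37. Stack: [1, 37, 37]
BINARY_OP + → 37 + 37 = 74. Stack: [1, 74]
BINARY_OP | → 1 | 74 = 75. Stack: [75]
STORE_FAST r → r=75. Stack: []
LOAD_FAST_LOAD_FAST r,r → push 75,75. Stack: [75, 75]
BINARY_OP * → 75 * 75 = 5625. Stack: [5625]
STORE_FAST r → r=5625. Stack: []
LOAD_FAST a → push 37. Stack: [37]
RETURN_VALUE → return 37.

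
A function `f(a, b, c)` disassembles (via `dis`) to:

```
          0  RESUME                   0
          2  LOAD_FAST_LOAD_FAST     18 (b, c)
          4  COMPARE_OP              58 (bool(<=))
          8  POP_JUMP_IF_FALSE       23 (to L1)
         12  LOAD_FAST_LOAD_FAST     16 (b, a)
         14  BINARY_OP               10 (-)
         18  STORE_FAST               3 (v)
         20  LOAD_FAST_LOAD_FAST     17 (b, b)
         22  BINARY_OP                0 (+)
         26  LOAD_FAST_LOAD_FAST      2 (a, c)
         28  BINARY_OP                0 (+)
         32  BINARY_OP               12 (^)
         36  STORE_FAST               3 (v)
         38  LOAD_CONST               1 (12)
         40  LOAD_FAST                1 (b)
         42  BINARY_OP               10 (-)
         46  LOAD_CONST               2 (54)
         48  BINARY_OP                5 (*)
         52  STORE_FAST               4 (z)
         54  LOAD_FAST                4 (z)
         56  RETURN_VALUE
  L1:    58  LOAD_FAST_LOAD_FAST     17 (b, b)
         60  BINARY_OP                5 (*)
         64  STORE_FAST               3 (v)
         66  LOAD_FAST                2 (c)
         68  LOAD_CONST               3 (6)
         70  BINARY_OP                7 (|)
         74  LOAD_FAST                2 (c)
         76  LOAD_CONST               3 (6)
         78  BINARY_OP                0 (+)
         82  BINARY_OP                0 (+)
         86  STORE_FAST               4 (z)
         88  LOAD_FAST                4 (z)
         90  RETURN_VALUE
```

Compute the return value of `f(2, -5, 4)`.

LOAD_FAST_LOAD_FAST b,c → push -5,4. Stack: [-5, 4]
COMPARE_OP bool(<=) → -5 vs 4 = True. Stack: [True]
POP_JUMP_IF_FALSE → pop True; no jump. Stack: []
LOAD_FAST_LOAD_FAST b,a → push -5,2. Stack: [-5, 2]
BINARY_OP - → -5 - 2 = -7. Stack: [-7]
STORE_FAST v → v=-7. Stack: []
LOAD_FAST_LOAD_FAST b,b → push -5,-5. Stack: [-5, -5]
BINARY_OP + → -5 + -5 = -10. Stack: [-10]
LOAD_FAST_LOAD_FAST a,c → push 2,4. Stack: [-10, 2, 4]
BINARY_OP + → 2 + 4 = 6. Stack: [-10, 6]
BINARY_OP ^ → -10 ^ 6 = -16. Stack: [-16]
STORE_FAST v → v=-16. Stack: []
LOAD_CONST → push 12. Stack: [12]
LOAD_FAST b → push -5. Stack: [12, -5]
BINARY_OP - → 12 - -5 = 17. Stack: [17]
LOAD_CONST → push 54. Stack: [17, 54]
BINARY_OP * → 17 * 54 = 918. Stack: [918]
STORE_FAST z → z=918. Stack: []
LOAD_FAST z → push 918. Stack: [918]
RETURN_VALUE → return 918.

918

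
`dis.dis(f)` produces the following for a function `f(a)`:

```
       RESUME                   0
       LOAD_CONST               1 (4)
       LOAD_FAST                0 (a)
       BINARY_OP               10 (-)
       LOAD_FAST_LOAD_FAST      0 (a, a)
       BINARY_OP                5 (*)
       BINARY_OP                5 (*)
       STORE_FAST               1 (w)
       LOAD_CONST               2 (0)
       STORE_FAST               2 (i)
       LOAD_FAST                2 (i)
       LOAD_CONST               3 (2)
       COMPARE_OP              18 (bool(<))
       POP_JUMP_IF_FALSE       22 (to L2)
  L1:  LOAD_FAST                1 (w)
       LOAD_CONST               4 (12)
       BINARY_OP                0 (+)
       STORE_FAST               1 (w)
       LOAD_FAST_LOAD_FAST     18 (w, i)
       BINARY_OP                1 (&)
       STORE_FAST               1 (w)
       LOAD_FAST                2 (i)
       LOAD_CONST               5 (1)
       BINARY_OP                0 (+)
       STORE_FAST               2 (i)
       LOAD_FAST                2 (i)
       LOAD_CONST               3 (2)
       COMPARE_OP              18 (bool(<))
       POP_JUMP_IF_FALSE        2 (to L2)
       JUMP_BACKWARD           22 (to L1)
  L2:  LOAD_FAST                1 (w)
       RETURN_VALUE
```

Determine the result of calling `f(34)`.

0

LOAD_CONST → push 4. Stack: [4]
LOAD_FAST a → push 34. Stack: [4, 34]
BINARY_OP - → 4 - 34 = -30. Stack: [-30]
LOAD_FAST_LOAD_FAST a,a → push 34,34. Stack: [-30, 34, 34]
BINARY_OP * → 34 * 34 = 1156. Stack: [-30, 1156]
BINARY_OP * → -30 * 1156 = -34680. Stack: [-34680]
STORE_FAST w → w=-34680. Stack: []
LOAD_CONST → push 0. Stack: [0]
STORE_FAST i → i=0. Stack: []
LOAD_FAST i → push 0. Stack: [0]
LOAD_CONST → push 2. Stack: [0, 2]
COMPARE_OP bool(<) → 0 vs 2 = True. Stack: [True]
POP_JUMP_IF_FALSE → pop True; no jump. Stack: []
LOAD_FAST w → push -34680. Stack: [-34680]
LOAD_CONST → push 12. Stack: [-34680, 12]
BINARY_OP + → -34680 + 12 = -34668. Stack: [-34668]
STORE_FAST w → w=-34668. Stack: []
LOAD_FAST_LOAD_FAST w,i → push -34668,0. Stack: [-34668, 0]
BINARY_OP & → -34668 & 0 = 0. Stack: [0]
STORE_FAST w → w=0. Stack: []
LOAD_FAST i → push 0. Stack: [0]
LOAD_CONST → push 1. Stack: [0, 1]
BINARY_OP + → 0 + 1 = 1. Stack: [1]
STORE_FAST i → i=1. Stack: []
LOAD_FAST i → push 1. Stack: [1]
LOAD_CONST → push 2. Stack: [1, 2]
COMPARE_OP bool(<) → 1 vs 2 = True. Stack: [True]
POP_JUMP_IF_FALSE → pop True; no jump. Stack: []
LOAD_FAST w → push 0. Stack: [0]
LOAD_CONST → push 12. Stack: [0, 12]
BINARY_OP + → 0 + 12 = 12. Stack: [12]
STORE_FAST w → w=12. Stack: []
LOAD_FAST_LOAD_FAST w,i → push 12,1. Stack: [12, 1]
BINARY_OP & → 12 & 1 = 0. Stack: [0]
STORE_FAST w → w=0. Stack: []
LOAD_FAST i → push 1. Stack: [1]
LOAD_CONST → push 1. Stack: [1, 1]
BINARY_OP + → 1 + 1 = 2. Stack: [2]
STORE_FAST i → i=2. Stack: []
LOAD_FAST i → push 2. Stack: [2]
LOAD_CONST → push 2. Stack: [2, 2]
COMPARE_OP bool(<) → 2 vs 2 = False. Stack: [False]
POP_JUMP_IF_FALSE → pop False; jump. Stack: []
LOAD_FAST w → push 0. Stack: [0]
RETURN_VALUE → return 0.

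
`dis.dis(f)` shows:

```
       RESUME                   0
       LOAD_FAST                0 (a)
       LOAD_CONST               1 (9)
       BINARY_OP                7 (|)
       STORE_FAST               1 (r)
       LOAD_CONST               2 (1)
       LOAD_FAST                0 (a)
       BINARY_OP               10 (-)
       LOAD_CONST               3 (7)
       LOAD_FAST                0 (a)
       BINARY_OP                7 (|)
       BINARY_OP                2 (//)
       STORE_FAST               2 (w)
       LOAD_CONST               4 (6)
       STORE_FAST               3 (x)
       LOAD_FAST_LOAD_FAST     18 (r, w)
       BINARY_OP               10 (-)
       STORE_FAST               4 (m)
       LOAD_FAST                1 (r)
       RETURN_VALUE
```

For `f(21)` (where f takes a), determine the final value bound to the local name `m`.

LOAD_FAST a → push 21. Stack: [21]
LOAD_CONST → push 9. Stack: [21, 9]
BINARY_OP | → 21 | 9 = 29. Stack: [29]
STORE_FAST r → r=29. Stack: []
LOAD_CONST → push 1. Stack: [1]
LOAD_FAST a → push 21. Stack: [1, 21]
BINARY_OP - → 1 - 21 = -20. Stack: [-20]
LOAD_CONST → push 7. Stack: [-20, 7]
LOAD_FAST a → push 21. Stack: [-20, 7, 21]
BINARY_OP | → 7 | 21 = 23. Stack: [-20, 23]
BINARY_OP // → -20 // 23 = -1. Stack: [-1]
STORE_FAST w → w=-1. Stack: []
LOAD_CONST → push 6. Stack: [6]
STORE_FAST x → x=6. Stack: []
LOAD_FAST_LOAD_FAST r,w → push 29,-1. Stack: [29, -1]
BINARY_OP - → 29 - -1 = 30. Stack: [30]
STORE_FAST m → m=30. Stack: []
LOAD_FAST r → push 29. Stack: [29]
RETURN_VALUE → return 29.

30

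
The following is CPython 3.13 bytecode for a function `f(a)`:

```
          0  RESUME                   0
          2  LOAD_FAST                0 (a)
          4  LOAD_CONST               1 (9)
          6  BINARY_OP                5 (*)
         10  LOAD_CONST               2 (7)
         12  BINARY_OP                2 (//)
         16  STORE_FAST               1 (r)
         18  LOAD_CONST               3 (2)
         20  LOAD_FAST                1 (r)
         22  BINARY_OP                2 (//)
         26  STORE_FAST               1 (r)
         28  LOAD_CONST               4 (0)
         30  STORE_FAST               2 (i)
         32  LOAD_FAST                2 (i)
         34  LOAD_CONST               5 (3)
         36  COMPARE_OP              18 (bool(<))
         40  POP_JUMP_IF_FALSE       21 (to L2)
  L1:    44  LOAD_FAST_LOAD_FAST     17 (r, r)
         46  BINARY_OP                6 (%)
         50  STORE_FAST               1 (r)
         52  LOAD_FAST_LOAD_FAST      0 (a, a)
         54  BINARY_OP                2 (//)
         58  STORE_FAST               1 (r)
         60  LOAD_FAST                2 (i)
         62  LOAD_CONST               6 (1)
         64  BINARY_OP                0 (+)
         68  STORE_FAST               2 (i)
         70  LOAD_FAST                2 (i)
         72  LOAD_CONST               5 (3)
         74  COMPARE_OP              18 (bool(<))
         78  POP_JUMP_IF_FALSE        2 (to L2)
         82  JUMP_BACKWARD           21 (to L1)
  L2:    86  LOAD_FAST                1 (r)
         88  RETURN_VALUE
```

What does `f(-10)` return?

1

LOAD_FAST a → push -10. Stack: [-10]
LOAD_CONST → push 9. Stack: [-10, 9]
BINARY_OP * → -10 * 9 = -90. Stack: [-90]
LOAD_CONST → push 7. Stack: [-90, 7]
BINARY_OP // → -90 // 7 = -13. Stack: [-13]
STORE_FAST r → r=-13. Stack: []
LOAD_CONST → push 2. Stack: [2]
LOAD_FAST r → push -13. Stack: [2, -13]
BINARY_OP // → 2 // -13 = -1. Stack: [-1]
STORE_FAST r → r=-1. Stack: []
LOAD_CONST → push 0. Stack: [0]
STORE_FAST i → i=0. Stack: []
LOAD_FAST i → push 0. Stack: [0]
LOAD_CONST → push 3. Stack: [0, 3]
COMPARE_OP bool(<) → 0 vs 3 = True. Stack: [True]
POP_JUMP_IF_FALSE → pop True; no jump. Stack: []
LOAD_FAST_LOAD_FAST r,r → push -1,-1. Stack: [-1, -1]
BINARY_OP % → -1 % -1 = 0. Stack: [0]
STORE_FAST r → r=0. Stack: []
LOAD_FAST_LOAD_FAST a,a → push -10,-10. Stack: [-10, -10]
BINARY_OP // → -10 // -10 = 1. Stack: [1]
STORE_FAST r → r=1. Stack: []
LOAD_FAST i → push 0. Stack: [0]
LOAD_CONST → push 1. Stack: [0, 1]
BINARY_OP + → 0 + 1 = 1. Stack: [1]
STORE_FAST i → i=1. Stack: []
LOAD_FAST i → push 1. Stack: [1]
LOAD_CONST → push 3. Stack: [1, 3]
COMPARE_OP bool(<) → 1 vs 3 = True. Stack: [True]
POP_JUMP_IF_FALSE → pop True; no jump. Stack: []
LOAD_FAST_LOAD_FAST r,r → push 1,1. Stack: [1, 1]
BINARY_OP % → 1 % 1 = 0. Stack: [0]
STORE_FAST r → r=0. Stack: []
LOAD_FAST_LOAD_FAST a,a → push -10,-10. Stack: [-10, -10]
BINARY_OP // → -10 // -10 = 1. Stack: [1]
STORE_FAST r → r=1. Stack: []
LOAD_FAST i → push 1. Stack: [1]
LOAD_CONST → push 1. Stack: [1, 1]
BINARY_OP + → 1 + 1 = 2. Stack: [2]
STORE_FAST i → i=2. Stack: []
LOAD_FAST i → push 2. Stack: [2]
LOAD_CONST → push 3. Stack: [2, 3]
COMPARE_OP bool(<) → 2 vs 3 = True. Stack: [True]
POP_JUMP_IF_FALSE → pop True; no jump. Stack: []
LOAD_FAST_LOAD_FAST r,r → push 1,1. Stack: [1, 1]
BINARY_OP % → 1 % 1 = 0. Stack: [0]
STORE_FAST r → r=0. Stack: []
LOAD_FAST_LOAD_FAST a,a → push -10,-10. Stack: [-10, -10]
BINARY_OP // → -10 // -10 = 1. Stack: [1]
STORE_FAST r → r=1. Stack: []
LOAD_FAST i → push 2. Stack: [2]
LOAD_CONST → push 1. Stack: [2, 1]
BINARY_OP + → 2 + 1 = 3. Stack: [3]
STORE_FAST i → i=3. Stack: []
LOAD_FAST i → push 3. Stack: [3]
LOAD_CONST → push 3. Stack: [3, 3]
COMPARE_OP bool(<) → 3 vs 3 = False. Stack: [False]
POP_JUMP_IF_FALSE → pop False; jump. Stack: []
LOAD_FAST r → push 1. Stack: [1]
RETURN_VALUE → return 1.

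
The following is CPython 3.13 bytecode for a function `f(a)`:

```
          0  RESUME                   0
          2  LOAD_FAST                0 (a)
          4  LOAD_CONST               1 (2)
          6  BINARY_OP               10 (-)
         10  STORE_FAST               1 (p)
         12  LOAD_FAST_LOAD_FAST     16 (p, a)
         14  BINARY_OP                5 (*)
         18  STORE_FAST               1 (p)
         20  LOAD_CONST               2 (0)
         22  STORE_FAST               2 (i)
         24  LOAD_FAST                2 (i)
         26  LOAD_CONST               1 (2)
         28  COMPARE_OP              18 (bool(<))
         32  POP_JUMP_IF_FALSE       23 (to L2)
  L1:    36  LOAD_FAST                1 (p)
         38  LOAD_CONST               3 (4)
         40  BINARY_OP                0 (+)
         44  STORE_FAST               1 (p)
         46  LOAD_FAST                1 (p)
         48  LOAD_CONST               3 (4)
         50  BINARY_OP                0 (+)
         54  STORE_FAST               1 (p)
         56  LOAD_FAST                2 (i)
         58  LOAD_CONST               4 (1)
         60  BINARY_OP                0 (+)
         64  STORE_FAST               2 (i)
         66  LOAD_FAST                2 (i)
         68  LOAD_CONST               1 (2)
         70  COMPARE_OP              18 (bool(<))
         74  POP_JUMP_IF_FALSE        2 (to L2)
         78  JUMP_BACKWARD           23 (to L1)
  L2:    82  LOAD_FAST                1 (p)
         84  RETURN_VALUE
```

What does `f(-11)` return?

159

LOAD_FAST a → push -11. Stack: [-11]
LOAD_CONST → push 2. Stack: [-11, 2]
BINARY_OP - → -11 - 2 = -13. Stack: [-13]
STORE_FAST p → p=-13. Stack: []
LOAD_FAST_LOAD_FAST p,a → push -13,-11. Stack: [-13, -11]
BINARY_OP * → -13 * -11 = 143. Stack: [143]
STORE_FAST p → p=143. Stack: []
LOAD_CONST → push 0. Stack: [0]
STORE_FAST i → i=0. Stack: []
LOAD_FAST i → push 0. Stack: [0]
LOAD_CONST → push 2. Stack: [0, 2]
COMPARE_OP bool(<) → 0 vs 2 = True. Stack: [True]
POP_JUMP_IF_FALSE → pop True; no jump. Stack: []
LOAD_FAST p → push 143. Stack: [143]
LOAD_CONST → push 4. Stack: [143, 4]
BINARY_OP + → 143 + 4 = 147. Stack: [147]
STORE_FAST p → p=147. Stack: []
LOAD_FAST p → push 147. Stack: [147]
LOAD_CONST → push 4. Stack: [147, 4]
BINARY_OP + → 147 + 4 = 151. Stack: [151]
STORE_FAST p → p=151. Stack: []
LOAD_FAST i → push 0. Stack: [0]
LOAD_CONST → push 1. Stack: [0, 1]
BINARY_OP + → 0 + 1 = 1. Stack: [1]
STORE_FAST i → i=1. Stack: []
LOAD_FAST i → push 1. Stack: [1]
LOAD_CONST → push 2. Stack: [1, 2]
COMPARE_OP bool(<) → 1 vs 2 = True. Stack: [True]
POP_JUMP_IF_FALSE → pop True; no jump. Stack: []
LOAD_FAST p → push 151. Stack: [151]
LOAD_CONST → push 4. Stack: [151, 4]
BINARY_OP + → 151 + 4 = 155. Stack: [155]
STORE_FAST p → p=155. Stack: []
LOAD_FAST p → push 155. Stack: [155]
LOAD_CONST → push 4. Stack: [155, 4]
BINARY_OP + → 155 + 4 = 159. Stack: [159]
STORE_FAST p → p=159. Stack: []
LOAD_FAST i → push 1. Stack: [1]
LOAD_CONST → push 1. Stack: [1, 1]
BINARY_OP + → 1 + 1 = 2. Stack: [2]
STORE_FAST i → i=2. Stack: []
LOAD_FAST i → push 2. Stack: [2]
LOAD_CONST → push 2. Stack: [2, 2]
COMPARE_OP bool(<) → 2 vs 2 = False. Stack: [False]
POP_JUMP_IF_FALSE → pop False; jump. Stack: []
LOAD_FAST p → push 159. Stack: [159]
RETURN_VALUE → return 159.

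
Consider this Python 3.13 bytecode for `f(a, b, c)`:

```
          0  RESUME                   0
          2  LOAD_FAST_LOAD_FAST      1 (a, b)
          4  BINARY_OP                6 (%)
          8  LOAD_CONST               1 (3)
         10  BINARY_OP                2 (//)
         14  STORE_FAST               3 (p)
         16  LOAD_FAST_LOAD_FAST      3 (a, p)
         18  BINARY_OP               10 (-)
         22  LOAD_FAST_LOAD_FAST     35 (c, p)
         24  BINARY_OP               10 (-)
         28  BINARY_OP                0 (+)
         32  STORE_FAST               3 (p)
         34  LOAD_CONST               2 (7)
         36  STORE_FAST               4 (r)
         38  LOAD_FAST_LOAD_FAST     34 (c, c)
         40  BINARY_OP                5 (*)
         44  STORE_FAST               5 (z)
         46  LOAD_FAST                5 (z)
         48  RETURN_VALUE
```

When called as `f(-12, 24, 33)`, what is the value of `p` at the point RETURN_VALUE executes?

13

LOAD_FAST_LOAD_FAST a,b → push -12,24. Stack: [-12, 24]
BINARY_OP % → -12 % 24 = 12. Stack: [12]
LOAD_CONST → push 3. Stack: [12, 3]
BINARY_OP // → 12 // 3 = 4. Stack: [4]
STORE_FAST p → p=4. Stack: []
LOAD_FAST_LOAD_FAST a,p → push -12,4. Stack: [-12, 4]
BINARY_OP - → -12 - 4 = -16. Stack: [-16]
LOAD_FAST_LOAD_FAST c,p → push 33,4. Stack: [-16, 33, 4]
BINARY_OP - → 33 - 4 = 29. Stack: [-16, 29]
BINARY_OP + → -16 + 29 = 13. Stack: [13]
STORE_FAST p → p=13. Stack: []
LOAD_CONST → push 7. Stack: [7]
STORE_FAST r → r=7. Stack: []
LOAD_FAST_LOAD_FAST c,c → push 33,33. Stack: [33, 33]
BINARY_OP * → 33 * 33 = 1089. Stack: [1089]
STORE_FAST z → z=1089. Stack: []
LOAD_FAST z → push 1089. Stack: [1089]
RETURN_VALUE → return 1089.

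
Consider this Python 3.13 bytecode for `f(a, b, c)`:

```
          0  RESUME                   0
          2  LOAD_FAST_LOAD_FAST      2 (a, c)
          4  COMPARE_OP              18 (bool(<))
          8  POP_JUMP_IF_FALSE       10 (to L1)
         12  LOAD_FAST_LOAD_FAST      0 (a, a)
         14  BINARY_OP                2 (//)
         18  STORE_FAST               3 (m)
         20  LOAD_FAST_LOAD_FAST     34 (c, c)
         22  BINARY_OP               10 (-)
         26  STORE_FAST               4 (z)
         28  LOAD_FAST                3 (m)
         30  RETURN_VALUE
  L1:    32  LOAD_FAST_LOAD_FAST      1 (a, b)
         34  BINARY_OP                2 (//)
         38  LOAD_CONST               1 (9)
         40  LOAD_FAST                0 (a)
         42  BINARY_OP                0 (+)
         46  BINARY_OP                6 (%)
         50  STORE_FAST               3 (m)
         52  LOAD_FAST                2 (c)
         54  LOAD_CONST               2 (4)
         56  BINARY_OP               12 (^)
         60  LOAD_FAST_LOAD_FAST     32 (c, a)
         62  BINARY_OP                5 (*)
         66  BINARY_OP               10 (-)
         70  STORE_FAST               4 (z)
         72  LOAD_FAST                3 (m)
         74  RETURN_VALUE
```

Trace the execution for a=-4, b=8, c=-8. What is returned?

4

LOAD_FAST_LOAD_FAST a,c → push -4,-8. Stack: [-4, -8]
COMPARE_OP bool(<) → -4 vs -8 = False. Stack: [False]
POP_JUMP_IF_FALSE → pop False; jump. Stack: []
LOAD_FAST_LOAD_FAST a,b → push -4,8. Stack: [-4, 8]
BINARY_OP // → -4 // 8 = -1. Stack: [-1]
LOAD_CONST → push 9. Stack: [-1, 9]
LOAD_FAST a → push -4. Stack: [-1, 9, -4]
BINARY_OP + → 9 + -4 = 5. Stack: [-1, 5]
BINARY_OP % → -1 % 5 = 4. Stack: [4]
STORE_FAST m → m=4. Stack: []
LOAD_FAST c → push -8. Stack: [-8]
LOAD_CONST → push 4. Stack: [-8, 4]
BINARY_OP ^ → -8 ^ 4 = -4. Stack: [-4]
LOAD_FAST_LOAD_FAST c,a → push -8,-4. Stack: [-4, -8, -4]
BINARY_OP * → -8 * -4 = 32. Stack: [-4, 32]
BINARY_OP - → -4 - 32 = -36. Stack: [-36]
STORE_FAST z → z=-36. Stack: []
LOAD_FAST m → push 4. Stack: [4]
RETURN_VALUE → return 4.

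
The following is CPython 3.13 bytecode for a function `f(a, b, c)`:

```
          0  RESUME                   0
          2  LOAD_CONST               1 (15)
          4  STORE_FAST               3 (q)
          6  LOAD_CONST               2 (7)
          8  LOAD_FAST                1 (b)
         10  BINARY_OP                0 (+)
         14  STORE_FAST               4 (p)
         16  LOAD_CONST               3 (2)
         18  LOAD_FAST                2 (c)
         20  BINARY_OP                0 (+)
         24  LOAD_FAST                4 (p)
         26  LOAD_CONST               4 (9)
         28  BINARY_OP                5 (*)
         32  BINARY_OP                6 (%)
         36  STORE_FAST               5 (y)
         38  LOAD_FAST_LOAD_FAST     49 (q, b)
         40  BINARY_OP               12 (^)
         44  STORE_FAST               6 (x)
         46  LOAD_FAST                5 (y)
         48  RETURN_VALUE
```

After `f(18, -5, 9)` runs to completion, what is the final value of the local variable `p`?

LOAD_CONST → push 15. Stack: [15]
STORE_FAST q → q=15. Stack: []
LOAD_CONST → push 7. Stack: [7]
LOAD_FAST b → push -5. Stack: [7, -5]
BINARY_OP + → 7 + -5 = 2. Stack: [2]
STORE_FAST p → p=2. Stack: []
LOAD_CONST → push 2. Stack: [2]
LOAD_FAST c → push 9. Stack: [2, 9]
BINARY_OP + → 2 + 9 = 11. Stack: [11]
LOAD_FAST p → push 2. Stack: [11, 2]
LOAD_CONST → push 9. Stack: [11, 2, 9]
BINARY_OP * → 2 * 9 = 18. Stack: [11, 18]
BINARY_OP % → 11 % 18 = 11. Stack: [11]
STORE_FAST y → y=11. Stack: []
LOAD_FAST_LOAD_FAST q,b → push 15,-5. Stack: [15, -5]
BINARY_OP ^ → 15 ^ -5 = -12. Stack: [-12]
STORE_FAST x → x=-12. Stack: []
LOAD_FAST y → push 11. Stack: [11]
RETURN_VALUE → return 11.

2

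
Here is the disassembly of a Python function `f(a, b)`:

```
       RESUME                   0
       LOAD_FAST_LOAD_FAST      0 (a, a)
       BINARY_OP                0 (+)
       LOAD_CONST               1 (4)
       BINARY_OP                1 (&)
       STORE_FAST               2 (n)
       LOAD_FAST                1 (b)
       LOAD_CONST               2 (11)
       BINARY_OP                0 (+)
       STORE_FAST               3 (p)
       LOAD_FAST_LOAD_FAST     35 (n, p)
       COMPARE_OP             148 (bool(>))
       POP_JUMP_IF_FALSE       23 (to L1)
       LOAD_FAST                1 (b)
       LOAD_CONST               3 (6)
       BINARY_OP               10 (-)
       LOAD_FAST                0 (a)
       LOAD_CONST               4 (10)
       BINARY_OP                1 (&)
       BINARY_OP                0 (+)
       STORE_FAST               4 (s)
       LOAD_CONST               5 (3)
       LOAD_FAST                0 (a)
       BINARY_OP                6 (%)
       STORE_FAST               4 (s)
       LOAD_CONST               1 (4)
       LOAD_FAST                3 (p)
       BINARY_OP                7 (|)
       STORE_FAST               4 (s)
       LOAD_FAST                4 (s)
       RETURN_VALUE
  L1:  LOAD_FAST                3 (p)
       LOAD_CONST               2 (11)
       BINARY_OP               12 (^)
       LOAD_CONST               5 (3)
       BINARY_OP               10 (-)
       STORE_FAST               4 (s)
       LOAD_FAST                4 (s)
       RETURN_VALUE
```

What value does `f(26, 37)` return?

56

LOAD_FAST_LOAD_FAST a,a → push 26,26. Stack: [26, 26]
BINARY_OP + → 26 + 26 = 52. Stack: [52]
LOAD_CONST → push 4. Stack: [52, 4]
BINARY_OP & → 52 & 4 = 4. Stack: [4]
STORE_FAST n → n=4. Stack: []
LOAD_FAST b → push 37. Stack: [37]
LOAD_CONST → push 11. Stack: [37, 11]
BINARY_OP + → 37 + 11 = 48. Stack: [48]
STORE_FAST p → p=48. Stack: []
LOAD_FAST_LOAD_FAST n,p → push 4,48. Stack: [4, 48]
COMPARE_OP bool(>) → 4 vs 48 = False. Stack: [False]
POP_JUMP_IF_FALSE → pop False; jump. Stack: []
LOAD_FAST p → push 48. Stack: [48]
LOAD_CONST → push 11. Stack: [48, 11]
BINARY_OP ^ → 48 ^ 11 = 59. Stack: [59]
LOAD_CONST → push 3. Stack: [59, 3]
BINARY_OP - → 59 - 3 = 56. Stack: [56]
STORE_FAST s → s=56. Stack: []
LOAD_FAST s → push 56. Stack: [56]
RETURN_VALUE → return 56.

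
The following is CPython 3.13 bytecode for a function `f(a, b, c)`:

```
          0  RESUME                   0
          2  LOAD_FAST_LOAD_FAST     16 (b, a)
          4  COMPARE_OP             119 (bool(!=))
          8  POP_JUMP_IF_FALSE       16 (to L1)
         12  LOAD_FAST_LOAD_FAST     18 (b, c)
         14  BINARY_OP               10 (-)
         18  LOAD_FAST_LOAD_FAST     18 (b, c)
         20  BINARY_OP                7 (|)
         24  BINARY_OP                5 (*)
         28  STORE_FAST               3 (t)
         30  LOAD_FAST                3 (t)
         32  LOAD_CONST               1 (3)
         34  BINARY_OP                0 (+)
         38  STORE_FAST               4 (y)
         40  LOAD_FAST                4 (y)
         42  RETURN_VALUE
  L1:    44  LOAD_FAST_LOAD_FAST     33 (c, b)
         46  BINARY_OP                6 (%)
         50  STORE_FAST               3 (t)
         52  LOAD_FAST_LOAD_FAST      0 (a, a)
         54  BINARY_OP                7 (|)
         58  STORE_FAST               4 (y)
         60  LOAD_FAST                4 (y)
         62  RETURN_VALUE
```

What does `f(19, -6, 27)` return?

LOAD_FAST_LOAD_FAST b,a → push -6,19. Stack: [-6, 19]
COMPARE_OP bool(!=) → -6 vs 19 = True. Stack: [True]
POP_JUMP_IF_FALSE → pop True; no jump. Stack: []
LOAD_FAST_LOAD_FAST b,c → push -6,27. Stack: [-6, 27]
BINARY_OP - → -6 - 27 = -33. Stack: [-33]
LOAD_FAST_LOAD_FAST b,c → push -6,27. Stack: [-33, -6, 27]
BINARY_OP | → -6 | 27 = -5. Stack: [-33, -5]
BINARY_OP * → -33 * -5 = 165. Stack: [165]
STORE_FAST t → t=165. Stack: []
LOAD_FAST t → push 165. Stack: [165]
LOAD_CONST → push 3. Stack: [165, 3]
BINARY_OP + → 165 + 3 = 168. Stack: [168]
STORE_FAST y → y=168. Stack: []
LOAD_FAST y → push 168. Stack: [168]
RETURN_VALUE → return 168.

168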